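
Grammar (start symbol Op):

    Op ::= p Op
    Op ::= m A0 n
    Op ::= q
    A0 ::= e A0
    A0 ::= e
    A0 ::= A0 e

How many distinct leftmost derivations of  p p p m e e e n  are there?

4

Parse trees for p p p m e e e n:
  [Op p [Op p [Op p [Op m [A0 e [A0 e [A0 e]]] n]]]]
  [Op p [Op p [Op p [Op m [A0 e [A0 [A0 e] e]] n]]]]
  [Op p [Op p [Op p [Op m [A0 [A0 e [A0 e]] e] n]]]]
  [Op p [Op p [Op p [Op m [A0 [A0 [A0 e] e] e] n]]]]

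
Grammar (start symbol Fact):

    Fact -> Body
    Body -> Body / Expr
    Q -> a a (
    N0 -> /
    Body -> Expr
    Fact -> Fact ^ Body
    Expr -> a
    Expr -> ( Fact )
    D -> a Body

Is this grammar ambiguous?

Only Fact, Body, Expr are reachable from Fact; ignoring the rest: The grammar is stratified — Fact handles '^' (left-recursive), Body handles '/', Expr atoms. Each operator has a fixed associativity and precedence level, so every string has one parse.

Unambiguous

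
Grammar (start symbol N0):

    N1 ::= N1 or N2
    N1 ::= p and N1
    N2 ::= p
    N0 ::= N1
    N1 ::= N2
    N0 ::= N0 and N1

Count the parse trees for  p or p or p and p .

Parse trees for p or p or p and p:
  [N0 [N0 [N1 [N1 [N1 [N2 p]] or [N2 p]] or [N2 p]]] and [N1 [N2 p]]]

1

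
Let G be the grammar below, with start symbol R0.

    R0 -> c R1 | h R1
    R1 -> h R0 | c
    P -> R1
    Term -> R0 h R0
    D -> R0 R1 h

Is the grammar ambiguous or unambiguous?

Unambiguous

Only R0, R1 are reachable from R0; ignoring the rest: Each reachable nonterminal has at most one production per leading terminal, and all productions are right-linear; the derivation is determined token-by-token.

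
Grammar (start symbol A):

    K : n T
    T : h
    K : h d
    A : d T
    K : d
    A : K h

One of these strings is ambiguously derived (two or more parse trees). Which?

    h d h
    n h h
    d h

d h

h d h: 1 tree
n h h: 1 tree
d h: 2 trees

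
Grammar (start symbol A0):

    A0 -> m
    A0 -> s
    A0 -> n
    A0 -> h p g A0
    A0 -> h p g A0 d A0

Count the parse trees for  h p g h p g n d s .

Parse trees for h p g h p g n d s:
  [A0 h p g [A0 h p g [A0 n] d [A0 s]]]
  [A0 h p g [A0 h p g [A0 n]] d [A0 s]]

2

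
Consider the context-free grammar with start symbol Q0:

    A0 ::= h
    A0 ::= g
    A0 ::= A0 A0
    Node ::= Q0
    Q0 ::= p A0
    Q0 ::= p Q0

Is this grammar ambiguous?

Ambiguous

Witness: p g g g

Derivation 1: Q0 ⇒ p A0 ⇒ p A0 A0 ⇒ p g A0 ⇒ p g A0 A0 ⇒ p g g A0 ⇒ p g g g
Derivation 2: Q0 ⇒ p A0 ⇒ p A0 A0 ⇒ p A0 A0 A0 ⇒ p g A0 A0 ⇒ p g g A0 ⇒ p g g g

Two distinct leftmost derivations for the same string.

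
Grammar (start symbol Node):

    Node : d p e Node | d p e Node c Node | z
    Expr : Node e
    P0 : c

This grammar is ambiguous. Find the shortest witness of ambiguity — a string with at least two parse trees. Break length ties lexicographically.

d p e d p e z c z

length 1: no string has ≥2 trees
length 4: no string has ≥2 trees
length 6: no string has ≥2 trees
length 7: no string has ≥2 trees
length 9: d p e d p e z c z has 2 parse trees

Two derivations of d p e d p e z c z:
  Node ⇒ d p e Node ⇒ d p e d p e Node c Node ⇒ d p e d p e z c Node ⇒ d p e d p e z c z
  Node ⇒ d p e Node c Node ⇒ d p e d p e Node c Node ⇒ d p e d p e z c Node ⇒ d p e d p e z c z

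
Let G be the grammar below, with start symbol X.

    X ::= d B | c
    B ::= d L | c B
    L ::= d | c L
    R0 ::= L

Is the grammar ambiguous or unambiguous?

Unambiguous

Only X, B, L are reachable from X; ignoring the rest: The reachable rules are right-linear with at most one rule per (nonterminal, next-terminal) pair. Each input token forces the next rule, so parsing is deterministic.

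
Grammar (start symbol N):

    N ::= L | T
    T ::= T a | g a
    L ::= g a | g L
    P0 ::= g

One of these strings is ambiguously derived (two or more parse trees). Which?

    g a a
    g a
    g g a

g a a: 1 tree
g a: 2 trees
g g a: 1 tree

g a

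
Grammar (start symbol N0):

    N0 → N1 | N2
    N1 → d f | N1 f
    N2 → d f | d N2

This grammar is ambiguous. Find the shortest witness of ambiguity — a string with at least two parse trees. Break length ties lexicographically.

d f

length 2: d f has 2 parse trees

Two derivations of d f:
  N0 ⇒ N1 ⇒ d f
  N0 ⇒ N2 ⇒ d f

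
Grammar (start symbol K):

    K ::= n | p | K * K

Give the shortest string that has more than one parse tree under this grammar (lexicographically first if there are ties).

length 1: no string has ≥2 trees
length 3: no string has ≥2 trees
length 5: n * n * n has 2 parse trees

Two derivations of n * n * n:
  K ⇒ K * K ⇒ n * K ⇒ n * K * K ⇒ n * n * K ⇒ n * n * n
  K ⇒ K * K ⇒ K * K * K ⇒ n * K * K ⇒ n * n * K ⇒ n * n * n

n * n * n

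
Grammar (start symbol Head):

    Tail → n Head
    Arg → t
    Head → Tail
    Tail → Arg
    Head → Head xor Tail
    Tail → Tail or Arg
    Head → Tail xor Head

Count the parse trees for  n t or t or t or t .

4

Parse trees for n t or t or t or t:
  [Head [Tail n [Head [Tail [Tail [Tail [Tail [Arg t]] or [Arg t]] or [Arg t]] or [Arg t]]]]]
  [Head [Tail [Tail n [Head [Tail [Tail [Tail [Arg t]] or [Arg t]] or [Arg t]]]] or [Arg t]]]
  [Head [Tail [Tail [Tail n [Head [Tail [Tail [Arg t]] or [Arg t]]]] or [Arg t]] or [Arg t]]]
  [Head [Tail [Tail [Tail [Tail n [Head [Tail [Arg t]]]] or [Arg t]] or [Arg t]] or [Arg t]]]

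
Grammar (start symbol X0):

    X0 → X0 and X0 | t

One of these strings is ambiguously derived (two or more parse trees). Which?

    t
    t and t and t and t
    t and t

t and t and t and t

t: 1 tree
t and t and t and t: 5 trees
t and t: 1 tree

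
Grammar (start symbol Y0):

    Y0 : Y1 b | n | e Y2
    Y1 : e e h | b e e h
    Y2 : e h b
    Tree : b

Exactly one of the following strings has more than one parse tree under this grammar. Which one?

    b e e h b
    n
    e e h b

e e h b

b e e h b: 1 tree
n: 1 tree
e e h b: 2 trees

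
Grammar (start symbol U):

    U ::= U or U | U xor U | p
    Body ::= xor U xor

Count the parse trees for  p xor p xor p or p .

5

Parse trees for p xor p xor p or p:
  [U [U [U p] xor [U [U p] xor [U p]]] or [U p]]
  [U [U [U [U p] xor [U p]] xor [U p]] or [U p]]
  [U [U p] xor [U [U [U p] xor [U p]] or [U p]]]
  [U [U p] xor [U [U p] xor [U [U p] or [U p]]]]
  [U [U [U p] xor [U p]] xor [U [U p] or [U p]]]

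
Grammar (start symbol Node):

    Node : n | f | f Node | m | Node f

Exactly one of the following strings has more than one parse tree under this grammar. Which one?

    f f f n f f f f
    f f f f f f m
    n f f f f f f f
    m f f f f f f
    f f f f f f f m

f f f n f f f f: 35 trees
f f f f f f m: 1 tree
n f f f f f f f: 1 tree
m f f f f f f: 1 tree
f f f f f f f m: 1 tree

f f f n f f f f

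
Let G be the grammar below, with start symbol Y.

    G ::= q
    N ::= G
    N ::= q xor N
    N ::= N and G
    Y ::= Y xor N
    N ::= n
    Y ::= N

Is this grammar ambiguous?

Witness: q xor n

Derivation 1: Y ⇒ Y xor N ⇒ N xor N ⇒ G xor N ⇒ q xor N ⇒ q xor n
Derivation 2: Y ⇒ N ⇒ q xor N ⇒ q xor n

Two distinct leftmost derivations for the same string.

Ambiguous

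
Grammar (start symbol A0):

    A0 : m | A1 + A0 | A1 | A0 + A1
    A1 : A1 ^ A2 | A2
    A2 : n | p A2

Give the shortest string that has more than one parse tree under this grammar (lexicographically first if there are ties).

n + n

length 1: no string has ≥2 trees
length 2: no string has ≥2 trees
length 3: n + n has 2 parse trees

Two derivations of n + n:
  A0 ⇒ A1 + A0 ⇒ A2 + A0 ⇒ n + A0 ⇒ n + A1 ⇒ n + A2 ⇒ n + n
  A0 ⇒ A0 + A1 ⇒ A1 + A1 ⇒ A2 + A1 ⇒ n + A1 ⇒ n + A2 ⇒ n + n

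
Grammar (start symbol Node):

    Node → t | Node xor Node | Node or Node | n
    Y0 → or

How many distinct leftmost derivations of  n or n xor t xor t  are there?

5

Parse trees for n or n xor t xor t:
  [Node [Node [Node n] or [Node n]] xor [Node [Node t] xor [Node t]]]
  [Node [Node [Node [Node n] or [Node n]] xor [Node t]] xor [Node t]]
  [Node [Node [Node n] or [Node [Node n] xor [Node t]]] xor [Node t]]
  [Node [Node n] or [Node [Node n] xor [Node [Node t] xor [Node t]]]]
  [Node [Node n] or [Node [Node [Node n] xor [Node t]] xor [Node t]]]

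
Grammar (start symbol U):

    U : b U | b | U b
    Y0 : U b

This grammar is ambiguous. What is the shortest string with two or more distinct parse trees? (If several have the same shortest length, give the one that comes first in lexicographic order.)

length 1: no string has ≥2 trees
length 2: b b has 2 parse trees

Two derivations of b b:
  U ⇒ b U ⇒ b b
  U ⇒ U b ⇒ b b

b b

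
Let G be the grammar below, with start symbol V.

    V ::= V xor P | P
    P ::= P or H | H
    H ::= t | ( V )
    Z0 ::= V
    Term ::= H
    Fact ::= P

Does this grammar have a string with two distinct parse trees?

(Z0, Term, Fact are unreachable from V, so their rules don't affect L(V).) The grammar is stratified — V handles 'xor' (left-recursive), P handles 'or', H atoms. Each operator has a fixed associativity and precedence level, so every string has one parse.

Unambiguous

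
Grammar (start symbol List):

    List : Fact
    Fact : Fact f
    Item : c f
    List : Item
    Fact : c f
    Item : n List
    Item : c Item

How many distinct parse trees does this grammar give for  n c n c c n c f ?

Parse trees for n c n c c n c f:
  [List [Item n [List [Item c [Item n [List [Item c [Item c [Item n [List [Fact c f]]]]]]]]]]]
  [List [Item n [List [Item c [Item n [List [Item c [Item c [Item n [List [Item c f]]]]]]]]]]]

2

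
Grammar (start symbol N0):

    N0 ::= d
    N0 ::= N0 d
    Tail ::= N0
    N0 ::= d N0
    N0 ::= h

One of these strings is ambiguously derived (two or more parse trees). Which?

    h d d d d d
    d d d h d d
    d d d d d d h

h d d d d d: 1 tree
d d d h d d: 10 trees
d d d d d d h: 1 tree

d d d h d d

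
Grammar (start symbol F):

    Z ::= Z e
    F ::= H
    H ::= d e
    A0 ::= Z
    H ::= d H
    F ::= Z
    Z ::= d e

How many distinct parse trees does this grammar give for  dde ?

1

Parse trees for dde:
  [F [H d [H d e]]]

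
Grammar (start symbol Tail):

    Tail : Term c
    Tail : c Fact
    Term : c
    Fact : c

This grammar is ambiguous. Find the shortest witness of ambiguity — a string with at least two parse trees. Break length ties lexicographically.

c c

length 2: c c has 2 parse trees

Two derivations of c c:
  Tail ⇒ Term c ⇒ c c
  Tail ⇒ c Fact ⇒ c c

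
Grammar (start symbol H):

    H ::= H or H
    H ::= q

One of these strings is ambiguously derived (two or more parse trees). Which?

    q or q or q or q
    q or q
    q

q or q or q or q: 5 trees
q or q: 1 tree
q: 1 tree

q or q or q or q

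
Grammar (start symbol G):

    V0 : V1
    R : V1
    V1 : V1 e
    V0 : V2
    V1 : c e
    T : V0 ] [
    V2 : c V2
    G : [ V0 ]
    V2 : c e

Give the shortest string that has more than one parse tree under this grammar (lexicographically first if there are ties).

[ c e ]

length 4: [ c e ] has 2 parse trees

Two derivations of [ c e ]:
  G ⇒ [ V0 ] ⇒ [ V1 ] ⇒ [ c e ]
  G ⇒ [ V0 ] ⇒ [ V2 ] ⇒ [ c e ]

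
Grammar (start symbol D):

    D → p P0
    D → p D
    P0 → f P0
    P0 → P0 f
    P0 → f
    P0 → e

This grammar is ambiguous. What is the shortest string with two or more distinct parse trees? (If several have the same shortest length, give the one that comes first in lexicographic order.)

length 2: no string has ≥2 trees
length 3: p f f has 2 parse trees

Two derivations of p f f:
  D ⇒ p P0 ⇒ p f P0 ⇒ p f f
  D ⇒ p P0 ⇒ p P0 f ⇒ p f f

p f f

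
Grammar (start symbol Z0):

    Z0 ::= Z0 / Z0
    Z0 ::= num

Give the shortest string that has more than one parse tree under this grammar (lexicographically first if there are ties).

length 1: no string has ≥2 trees
length 3: no string has ≥2 trees
length 5: num / num / num has 2 parse trees

Two derivations of num / num / num:
  Z0 ⇒ Z0 / Z0 ⇒ Z0 / Z0 / Z0 ⇒ num / Z0 / Z0 ⇒ num / num / Z0 ⇒ num / num / num
  Z0 ⇒ Z0 / Z0 ⇒ num / Z0 ⇒ num / Z0 / Z0 ⇒ num / num / Z0 ⇒ num / num / num

num / num / num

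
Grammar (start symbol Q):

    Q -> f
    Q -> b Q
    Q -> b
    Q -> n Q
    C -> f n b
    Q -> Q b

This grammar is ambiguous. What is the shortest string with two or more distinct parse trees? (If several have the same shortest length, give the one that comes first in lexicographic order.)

length 1: no string has ≥2 trees
length 2: b b has 2 parse trees

Two derivations of b b:
  Q ⇒ b Q ⇒ b b
  Q ⇒ Q b ⇒ b b

b b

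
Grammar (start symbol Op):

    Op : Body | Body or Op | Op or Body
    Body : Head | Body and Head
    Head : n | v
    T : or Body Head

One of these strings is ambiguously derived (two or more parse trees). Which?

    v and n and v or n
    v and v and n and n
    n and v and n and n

v and n and v or n

v and n and v or n: 2 trees
v and v and n and n: 1 tree
n and v and n and n: 1 tree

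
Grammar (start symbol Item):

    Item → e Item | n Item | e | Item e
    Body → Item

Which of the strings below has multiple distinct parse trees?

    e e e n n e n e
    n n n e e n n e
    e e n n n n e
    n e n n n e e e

e e e n n e n e: 1 tree
n n n e e n n e: 1 tree
e e n n n n e: 1 tree
n e n n n e e e: 29 trees

n e n n n e e e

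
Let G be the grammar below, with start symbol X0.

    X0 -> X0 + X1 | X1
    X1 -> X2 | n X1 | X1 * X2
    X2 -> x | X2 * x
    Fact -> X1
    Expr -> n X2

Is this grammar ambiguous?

Witness: x * x

Derivation 1: X0 ⇒ X1 ⇒ X2 ⇒ X2 * x ⇒ x * x
Derivation 2: X0 ⇒ X1 ⇒ X1 * X2 ⇒ X2 * X2 ⇒ x * X2 ⇒ x * x

Two distinct leftmost derivations for the same string.

Ambiguous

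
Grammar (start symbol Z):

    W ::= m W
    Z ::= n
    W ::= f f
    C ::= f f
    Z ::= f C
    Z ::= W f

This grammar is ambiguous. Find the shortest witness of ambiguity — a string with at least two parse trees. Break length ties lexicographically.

f f f

length 1: no string has ≥2 trees
length 3: f f f has 2 parse trees

Two derivations of f f f:
  Z ⇒ f C ⇒ f f f
  Z ⇒ W f ⇒ f f f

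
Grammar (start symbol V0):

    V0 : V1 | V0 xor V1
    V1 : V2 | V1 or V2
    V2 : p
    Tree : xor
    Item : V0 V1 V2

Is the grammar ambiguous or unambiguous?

Unambiguous

(Tree, Item are unreachable from V0, so their rules don't affect L(V0).) The grammar is stratified — V0 handles 'xor' (left-recursive), V1 handles 'or', V2 atoms. Each operator has a fixed associativity and precedence level, so every string has one parse.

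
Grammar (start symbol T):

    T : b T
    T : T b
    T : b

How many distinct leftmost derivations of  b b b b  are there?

8

Parse trees for b b b b:
  [T b [T b [T b [T b]]]]
  [T b [T b [T [T b] b]]]
  [T b [T [T b [T b]] b]]
  [T b [T [T [T b] b] b]]
  [T [T b [T b [T b]]] b]
  [T [T b [T [T b] b]] b]
  [T [T [T b [T b]] b] b]
  [T [T [T [T b] b] b] b]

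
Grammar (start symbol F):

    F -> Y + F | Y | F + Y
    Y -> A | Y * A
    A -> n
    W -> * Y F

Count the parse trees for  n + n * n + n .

4

Parse trees for n + n * n + n:
  [F [Y [A n]] + [F [Y [Y [A n]] * [A n]] + [F [Y [A n]]]]]
  [F [Y [A n]] + [F [F [Y [Y [A n]] * [A n]]] + [Y [A n]]]]
  [F [F [Y [A n]] + [F [Y [Y [A n]] * [A n]]]] + [Y [A n]]]
  [F [F [F [Y [A n]]] + [Y [Y [A n]] * [A n]]] + [Y [A n]]]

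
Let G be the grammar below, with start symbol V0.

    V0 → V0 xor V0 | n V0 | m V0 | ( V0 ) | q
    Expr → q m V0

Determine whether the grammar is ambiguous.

Witness: m q xor q

Derivation 1: V0 ⇒ V0 xor V0 ⇒ m V0 xor V0 ⇒ m q xor V0 ⇒ m q xor q
Derivation 2: V0 ⇒ m V0 ⇒ m V0 xor V0 ⇒ m q xor V0 ⇒ m q xor q

Two distinct leftmost derivations for the same string.

Ambiguous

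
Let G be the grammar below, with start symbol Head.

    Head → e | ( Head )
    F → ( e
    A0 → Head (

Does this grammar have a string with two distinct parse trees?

(F, A0 are unreachable from Head, so their rules don't affect L(Head).) Each string is a nest of matched brackets around a single atom. An opening bracket forces the recursive rule; an atom forces the base rule.

Unambiguous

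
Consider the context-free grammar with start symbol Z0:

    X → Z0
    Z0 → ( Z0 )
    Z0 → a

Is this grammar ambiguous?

(X is unreachable from Z0, so its rules don't affect L(Z0).) L(Z0) is { openⁿ atom closeⁿ : n ≥ 0 }. The bracket depth fixes n, and the derivation is forced at every step.

Unambiguous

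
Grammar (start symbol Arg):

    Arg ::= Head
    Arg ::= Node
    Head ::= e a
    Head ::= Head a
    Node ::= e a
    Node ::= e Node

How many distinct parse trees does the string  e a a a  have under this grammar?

Parse trees for e a a a:
  [Arg [Head [Head [Head e a] a] a]]

1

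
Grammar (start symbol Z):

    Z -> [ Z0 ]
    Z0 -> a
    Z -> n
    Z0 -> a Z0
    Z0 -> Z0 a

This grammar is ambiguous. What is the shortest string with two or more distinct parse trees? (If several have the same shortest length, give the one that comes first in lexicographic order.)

[ a a ]

length 1: no string has ≥2 trees
length 3: no string has ≥2 trees
length 4: [ a a ] has 2 parse trees

Two derivations of [ a a ]:
  Z ⇒ [ Z0 ] ⇒ [ a Z0 ] ⇒ [ a a ]
  Z ⇒ [ Z0 ] ⇒ [ Z0 a ] ⇒ [ a a ]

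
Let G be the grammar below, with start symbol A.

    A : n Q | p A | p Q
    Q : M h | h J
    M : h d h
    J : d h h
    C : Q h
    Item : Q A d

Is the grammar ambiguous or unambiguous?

Ambiguous

Witness: n h d h h

Derivation 1: A ⇒ n Q ⇒ n M h ⇒ n h d h h
Derivation 2: A ⇒ n Q ⇒ n h J ⇒ n h d h h

Two distinct leftmost derivations for the same string.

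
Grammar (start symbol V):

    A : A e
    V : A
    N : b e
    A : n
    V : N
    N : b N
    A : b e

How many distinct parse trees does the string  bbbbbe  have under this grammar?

1

Parse trees for bbbbbe:
  [V [N b [N b [N b [N b [N b e]]]]]]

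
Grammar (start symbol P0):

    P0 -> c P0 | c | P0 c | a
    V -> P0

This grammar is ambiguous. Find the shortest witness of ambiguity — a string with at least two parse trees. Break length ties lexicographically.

c c

length 1: no string has ≥2 trees
length 2: c c has 2 parse trees

Two derivations of c c:
  P0 ⇒ c P0 ⇒ c c
  P0 ⇒ P0 c ⇒ c c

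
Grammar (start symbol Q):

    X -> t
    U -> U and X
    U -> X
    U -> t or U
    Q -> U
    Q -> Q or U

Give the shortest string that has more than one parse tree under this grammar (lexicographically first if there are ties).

length 1: no string has ≥2 trees
length 3: t or t has 2 parse trees

Two derivations of t or t:
  Q ⇒ U ⇒ t or U ⇒ t or X ⇒ t or t
  Q ⇒ Q or U ⇒ U or U ⇒ X or U ⇒ t or U ⇒ t or X ⇒ t or t

t or t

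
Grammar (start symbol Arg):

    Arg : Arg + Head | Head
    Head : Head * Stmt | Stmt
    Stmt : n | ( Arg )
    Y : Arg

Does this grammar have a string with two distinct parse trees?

Unambiguous

Only Arg, Head, Stmt are reachable from Arg; ignoring the rest: The grammar is stratified — Arg handles '+' (left-recursive), Head handles '*', Stmt atoms. Each operator has a fixed associativity and precedence level, so every string has one parse.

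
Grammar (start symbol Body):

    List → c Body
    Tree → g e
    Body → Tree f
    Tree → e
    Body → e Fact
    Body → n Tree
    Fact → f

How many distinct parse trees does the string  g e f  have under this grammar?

Parse trees for g e f:
  [Body [Tree g e] f]

1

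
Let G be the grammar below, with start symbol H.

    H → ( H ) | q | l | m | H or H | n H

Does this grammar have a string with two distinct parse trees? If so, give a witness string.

Ambiguous

Witness: n l or l

Derivation 1: H ⇒ H or H ⇒ n H or H ⇒ n l or H ⇒ n l or l
Derivation 2: H ⇒ n H ⇒ n H or H ⇒ n l or H ⇒ n l or l

Two distinct leftmost derivations for the same string.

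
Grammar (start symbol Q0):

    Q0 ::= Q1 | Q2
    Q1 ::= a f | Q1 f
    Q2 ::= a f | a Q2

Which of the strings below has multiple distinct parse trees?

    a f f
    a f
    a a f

a f f: 1 tree
a f: 2 trees
a a f: 1 tree

a f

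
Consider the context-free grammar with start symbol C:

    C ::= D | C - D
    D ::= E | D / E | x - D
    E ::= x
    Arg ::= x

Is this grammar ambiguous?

Witness: x - x

Derivation 1: C ⇒ D ⇒ x - D ⇒ x - E ⇒ x - x
Derivation 2: C ⇒ C - D ⇒ D - D ⇒ E - D ⇒ x - D ⇒ x - E ⇒ x - x

Two distinct leftmost derivations for the same string.

Ambiguous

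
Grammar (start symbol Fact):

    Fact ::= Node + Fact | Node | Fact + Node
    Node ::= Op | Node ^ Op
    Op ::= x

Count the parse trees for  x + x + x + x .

8

Parse trees for x + x + x + x:
  [Fact [Node [Op x]] + [Fact [Node [Op x]] + [Fact [Node [Op x]] + [Fact [Node [Op x]]]]]]
  [Fact [Node [Op x]] + [Fact [Node [Op x]] + [Fact [Fact [Node [Op x]]] + [Node [Op x]]]]]
  [Fact [Node [Op x]] + [Fact [Fact [Node [Op x]] + [Fact [Node [Op x]]]] + [Node [Op x]]]]
  [Fact [Node [Op x]] + [Fact [Fact [Fact [Node [Op x]]] + [Node [Op x]]] + [Node [Op x]]]]
  [Fact [Fact [Node [Op x]] + [Fact [Node [Op x]] + [Fact [Node [Op x]]]]] + [Node [Op x]]]
  [Fact [Fact [Node [Op x]] + [Fact [Fact [Node [Op x]]] + [Node [Op x]]]] + [Node [Op x]]]
  [Fact [Fact [Fact [Node [Op x]] + [Fact [Node [Op x]]]] + [Node [Op x]]] + [Node [Op x]]]
  [Fact [Fact [Fact [Fact [Node [Op x]]] + [Node [Op x]]] + [Node [Op x]]] + [Node [Op x]]]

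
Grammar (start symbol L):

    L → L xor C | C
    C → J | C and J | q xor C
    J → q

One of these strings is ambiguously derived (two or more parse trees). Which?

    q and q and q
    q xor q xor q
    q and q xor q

q and q and q: 1 tree
q xor q xor q: 4 trees
q and q xor q: 1 tree

q xor q xor q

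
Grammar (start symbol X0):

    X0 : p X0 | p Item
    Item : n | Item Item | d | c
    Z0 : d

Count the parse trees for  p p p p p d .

Parse trees for p p p p p d:
  [X0 p [X0 p [X0 p [X0 p [X0 p [Item d]]]]]]

1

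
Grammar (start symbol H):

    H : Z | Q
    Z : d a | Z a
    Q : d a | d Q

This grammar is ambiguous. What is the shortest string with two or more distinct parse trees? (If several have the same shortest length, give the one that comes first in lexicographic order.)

d a

length 2: d a has 2 parse trees

Two derivations of d a:
  H ⇒ Z ⇒ d a
  H ⇒ Q ⇒ d a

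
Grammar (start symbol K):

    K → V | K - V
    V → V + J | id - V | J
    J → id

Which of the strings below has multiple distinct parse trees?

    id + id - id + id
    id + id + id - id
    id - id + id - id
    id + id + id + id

id + id - id + id: 1 tree
id + id + id - id: 1 tree
id - id + id - id: 3 trees
id + id + id + id: 1 tree

id - id + id - id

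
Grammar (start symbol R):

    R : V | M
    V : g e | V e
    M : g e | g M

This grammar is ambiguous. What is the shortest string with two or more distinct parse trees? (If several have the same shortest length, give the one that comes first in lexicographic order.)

g e

length 2: g e has 2 parse trees

Two derivations of g e:
  R ⇒ V ⇒ g e
  R ⇒ M ⇒ g e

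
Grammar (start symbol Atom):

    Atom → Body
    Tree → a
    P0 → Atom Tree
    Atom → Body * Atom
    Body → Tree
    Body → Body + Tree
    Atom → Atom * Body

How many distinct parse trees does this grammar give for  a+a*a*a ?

4

Parse trees for a+a*a*a:
  [Atom [Body [Body [Tree a]] + [Tree a]] * [Atom [Body [Tree a]] * [Atom [Body [Tree a]]]]]
  [Atom [Body [Body [Tree a]] + [Tree a]] * [Atom [Atom [Body [Tree a]]] * [Body [Tree a]]]]
  [Atom [Atom [Body [Body [Tree a]] + [Tree a]] * [Atom [Body [Tree a]]]] * [Body [Tree a]]]
  [Atom [Atom [Atom [Body [Body [Tree a]] + [Tree a]]] * [Body [Tree a]]] * [Body [Tree a]]]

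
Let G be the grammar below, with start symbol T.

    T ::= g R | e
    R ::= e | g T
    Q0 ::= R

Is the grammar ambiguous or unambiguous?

Unambiguous

Only T, R are reachable from T; ignoring the rest: Restricted to the reachable nonterminals, every rule has the form A → t or A → t B, and no two rules for the same A share a first terminal. The grammar encodes a DFA — one run per string.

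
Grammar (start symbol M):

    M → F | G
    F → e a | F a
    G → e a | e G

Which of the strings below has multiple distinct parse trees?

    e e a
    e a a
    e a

e a

e e a: 1 tree
e a a: 1 tree
e a: 2 trees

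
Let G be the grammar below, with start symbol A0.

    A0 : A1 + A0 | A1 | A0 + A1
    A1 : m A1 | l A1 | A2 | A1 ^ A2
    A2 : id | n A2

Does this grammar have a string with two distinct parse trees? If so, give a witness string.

Witness: id + id

Derivation 1: A0 ⇒ A1 + A0 ⇒ A2 + A0 ⇒ id + A0 ⇒ id + A1 ⇒ id + A2 ⇒ id + id
Derivation 2: A0 ⇒ A0 + A1 ⇒ A1 + A1 ⇒ A2 + A1 ⇒ id + A1 ⇒ id + A2 ⇒ id + id

Two distinct leftmost derivations for the same string.

Ambiguous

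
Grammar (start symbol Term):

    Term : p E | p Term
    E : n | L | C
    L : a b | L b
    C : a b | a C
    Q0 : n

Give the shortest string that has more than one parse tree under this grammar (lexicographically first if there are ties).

length 2: no string has ≥2 trees
length 3: p a b has 2 parse trees

Two derivations of p a b:
  Term ⇒ p E ⇒ p L ⇒ p a b
  Term ⇒ p E ⇒ p C ⇒ p a b

p a b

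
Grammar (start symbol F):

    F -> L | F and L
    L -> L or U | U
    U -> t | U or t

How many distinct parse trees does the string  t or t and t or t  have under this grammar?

Parse trees for t or t and t or t:
  [F [F [L [L [U t]] or [U t]]] and [L [L [U t]] or [U t]]]
  [F [F [L [L [U t]] or [U t]]] and [L [U [U t] or t]]]
  [F [F [L [U [U t] or t]]] and [L [L [U t]] or [U t]]]
  [F [F [L [U [U t] or t]]] and [L [U [U t] or t]]]

4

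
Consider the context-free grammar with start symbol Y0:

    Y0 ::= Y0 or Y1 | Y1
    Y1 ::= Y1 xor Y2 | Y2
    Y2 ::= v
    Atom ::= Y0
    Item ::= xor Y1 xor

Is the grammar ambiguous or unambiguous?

(Atom, Item are unreachable from Y0, so their rules don't affect L(Y0).) This is a standard precedence ladder (Y0 over Y1 over Y2), with each level left-recursive on its own operator ('or' at Y0, 'xor' at Y1). That structure is LR(1), hence unambiguous.

Unambiguous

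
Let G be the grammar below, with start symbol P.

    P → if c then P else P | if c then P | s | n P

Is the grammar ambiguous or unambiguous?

Witness: if c then if c then s else s

Derivation 1: P ⇒ if c then P else P ⇒ if c then if c then P else P ⇒ if c then if c then s else P ⇒ if c then if c then s else s
Derivation 2: P ⇒ if c then P ⇒ if c then if c then P else P ⇒ if c then if c then s else P ⇒ if c then if c then s else s

Two distinct leftmost derivations for the same string.

Ambiguous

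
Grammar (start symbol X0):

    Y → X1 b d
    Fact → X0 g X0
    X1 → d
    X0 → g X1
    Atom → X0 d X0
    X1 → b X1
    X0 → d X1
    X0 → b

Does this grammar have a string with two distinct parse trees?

Unambiguous

Only X0, X1 are reachable from X0; ignoring the rest: The reachable rules are right-linear with at most one rule per (nonterminal, next-terminal) pair. Each input token forces the next rule, so parsing is deterministic.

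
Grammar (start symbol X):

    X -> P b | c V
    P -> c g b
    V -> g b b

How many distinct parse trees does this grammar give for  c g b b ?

2

Parse trees for c g b b:
  [X [P c g b] b]
  [X c [V g b b]]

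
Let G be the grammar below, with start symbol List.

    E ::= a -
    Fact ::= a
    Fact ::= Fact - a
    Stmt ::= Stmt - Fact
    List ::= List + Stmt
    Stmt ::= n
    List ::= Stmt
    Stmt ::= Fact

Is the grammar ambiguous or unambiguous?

Ambiguous

Witness: a - a

Derivation 1: List ⇒ Stmt ⇒ Stmt - Fact ⇒ Fact - Fact ⇒ a - Fact ⇒ a - a
Derivation 2: List ⇒ Stmt ⇒ Fact ⇒ Fact - a ⇒ a - a

Two distinct leftmost derivations for the same string.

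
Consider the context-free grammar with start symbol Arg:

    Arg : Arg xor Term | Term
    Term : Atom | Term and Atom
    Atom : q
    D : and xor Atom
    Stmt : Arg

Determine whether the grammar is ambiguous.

Only Arg, Term, Atom are reachable from Arg; ignoring the rest: This is a standard precedence ladder (Arg over Term over Atom), with each level left-recursive on its own operator ('xor' at Arg, 'and' at Term). That structure is LR(1), hence unambiguous.

Unambiguous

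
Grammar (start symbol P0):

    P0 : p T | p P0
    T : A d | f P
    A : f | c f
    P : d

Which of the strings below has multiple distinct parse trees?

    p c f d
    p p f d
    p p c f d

p p f d

p c f d: 1 tree
p p f d: 2 trees
p p c f d: 1 tree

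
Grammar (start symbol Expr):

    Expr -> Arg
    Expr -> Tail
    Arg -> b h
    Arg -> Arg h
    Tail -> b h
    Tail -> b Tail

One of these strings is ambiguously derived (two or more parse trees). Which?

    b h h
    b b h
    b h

b h h: 1 tree
b b h: 1 tree
b h: 2 trees

b h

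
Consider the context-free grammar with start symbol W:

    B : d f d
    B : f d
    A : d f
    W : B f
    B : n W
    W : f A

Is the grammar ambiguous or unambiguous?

Witness: f d f

Derivation 1: W ⇒ B f ⇒ f d f
Derivation 2: W ⇒ f A ⇒ f d f

Two distinct leftmost derivations for the same string.

Ambiguous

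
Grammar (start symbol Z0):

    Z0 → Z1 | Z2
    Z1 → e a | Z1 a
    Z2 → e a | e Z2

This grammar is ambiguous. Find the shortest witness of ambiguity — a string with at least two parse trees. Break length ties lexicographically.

e a

length 2: e a has 2 parse trees

Two derivations of e a:
  Z0 ⇒ Z1 ⇒ e a
  Z0 ⇒ Z2 ⇒ e a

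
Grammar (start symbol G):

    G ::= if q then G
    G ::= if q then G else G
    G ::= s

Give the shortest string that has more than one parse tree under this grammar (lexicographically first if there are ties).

length 1: no string has ≥2 trees
length 4: no string has ≥2 trees
length 6: no string has ≥2 trees
length 7: no string has ≥2 trees
length 9: if q then if q then s else s has 2 parse trees

Two derivations of if q then if q then s else s:
  G ⇒ if q then G ⇒ if q then if q then G else G ⇒ if q then if q then s else G ⇒ if q then if q then s else s
  G ⇒ if q then G else G ⇒ if q then if q then G else G ⇒ if q then if q then s else G ⇒ if q then if q then s else s

if q then if q then s else s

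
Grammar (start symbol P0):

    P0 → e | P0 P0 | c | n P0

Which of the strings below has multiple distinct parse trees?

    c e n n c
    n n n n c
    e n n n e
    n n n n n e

c e n n c: 2 trees
n n n n c: 1 tree
e n n n e: 1 tree
n n n n n e: 1 tree

c e n n c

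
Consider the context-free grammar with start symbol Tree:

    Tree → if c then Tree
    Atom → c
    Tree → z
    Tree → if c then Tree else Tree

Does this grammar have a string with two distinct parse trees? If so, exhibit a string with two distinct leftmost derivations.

Ambiguous

Witness: if c then if c then z else z

Derivation 1: Tree ⇒ if c then Tree ⇒ if c then if c then Tree else Tree ⇒ if c then if c then z else Tree ⇒ if c then if c then z else z
Derivation 2: Tree ⇒ if c then Tree else Tree ⇒ if c then if c then Tree else Tree ⇒ if c then if c then z else Tree ⇒ if c then if c then z else z

Two distinct leftmost derivations for the same string.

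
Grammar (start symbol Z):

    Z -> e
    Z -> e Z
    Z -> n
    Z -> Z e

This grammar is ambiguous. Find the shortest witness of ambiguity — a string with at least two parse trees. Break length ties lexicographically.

length 1: no string has ≥2 trees
length 2: e e has 2 parse trees

Two derivations of e e:
  Z ⇒ e Z ⇒ e e
  Z ⇒ Z e ⇒ e e

e e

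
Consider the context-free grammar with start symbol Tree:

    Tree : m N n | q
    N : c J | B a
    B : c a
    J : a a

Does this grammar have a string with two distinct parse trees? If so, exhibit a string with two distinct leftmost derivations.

Ambiguous

Witness: m c a a n

Derivation 1: Tree ⇒ m N n ⇒ m c J n ⇒ m c a a n
Derivation 2: Tree ⇒ m N n ⇒ m B a n ⇒ m c a a n

Two distinct leftmost derivations for the same string.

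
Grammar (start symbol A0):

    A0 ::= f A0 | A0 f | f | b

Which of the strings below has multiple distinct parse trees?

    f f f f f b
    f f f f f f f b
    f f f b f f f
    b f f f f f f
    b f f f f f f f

f f f b f f f

f f f f f b: 1 tree
f f f f f f f b: 1 tree
f f f b f f f: 20 trees
b f f f f f f: 1 tree
b f f f f f f f: 1 tree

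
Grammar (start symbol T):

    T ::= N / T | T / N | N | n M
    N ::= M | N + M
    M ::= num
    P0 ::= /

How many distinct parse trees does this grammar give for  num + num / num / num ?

Parse trees for num + num / num / num:
  [T [N [N [M num]] + [M num]] / [T [N [M num]] / [T [N [M num]]]]]
  [T [N [N [M num]] + [M num]] / [T [T [N [M num]]] / [N [M num]]]]
  [T [T [N [N [M num]] + [M num]] / [T [N [M num]]]] / [N [M num]]]
  [T [T [T [N [N [M num]] + [M num]]] / [N [M num]]] / [N [M num]]]

4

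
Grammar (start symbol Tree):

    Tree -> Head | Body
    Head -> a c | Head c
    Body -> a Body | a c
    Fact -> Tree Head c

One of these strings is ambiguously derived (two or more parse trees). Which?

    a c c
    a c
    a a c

a c c: 1 tree
a c: 2 trees
a a c: 1 tree

a c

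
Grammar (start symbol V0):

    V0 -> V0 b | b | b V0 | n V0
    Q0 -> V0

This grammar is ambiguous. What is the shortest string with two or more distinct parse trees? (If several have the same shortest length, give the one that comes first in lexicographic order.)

length 1: no string has ≥2 trees
length 2: b b has 2 parse trees

Two derivations of b b:
  V0 ⇒ V0 b ⇒ b b
  V0 ⇒ b V0 ⇒ b b

b b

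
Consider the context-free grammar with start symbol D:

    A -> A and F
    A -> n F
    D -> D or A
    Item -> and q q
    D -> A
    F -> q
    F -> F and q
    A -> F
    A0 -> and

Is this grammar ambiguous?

Witness: q and q

Derivation 1: D ⇒ A ⇒ A and F ⇒ F and F ⇒ q and F ⇒ q and q
Derivation 2: D ⇒ A ⇒ F ⇒ F and q ⇒ q and q

Two distinct leftmost derivations for the same string.

Ambiguous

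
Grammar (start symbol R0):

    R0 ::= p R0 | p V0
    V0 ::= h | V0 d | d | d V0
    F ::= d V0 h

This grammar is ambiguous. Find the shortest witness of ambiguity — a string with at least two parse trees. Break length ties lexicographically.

p d d

length 2: no string has ≥2 trees
length 3: p d d has 2 parse trees

Two derivations of p d d:
  R0 ⇒ p V0 ⇒ p V0 d ⇒ p d d
  R0 ⇒ p V0 ⇒ p d V0 ⇒ p d d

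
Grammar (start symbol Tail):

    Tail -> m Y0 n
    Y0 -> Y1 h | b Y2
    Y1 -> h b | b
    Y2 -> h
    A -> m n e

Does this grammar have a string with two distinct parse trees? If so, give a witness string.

Witness: m b h n

Derivation 1: Tail ⇒ m Y0 n ⇒ m Y1 h n ⇒ m b h n
Derivation 2: Tail ⇒ m Y0 n ⇒ m b Y2 n ⇒ m b h n

Two distinct leftmost derivations for the same string.

Ambiguous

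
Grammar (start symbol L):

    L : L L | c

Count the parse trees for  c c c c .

5

Parse trees for c c c c:
  [L [L c] [L [L c] [L [L c] [L c]]]]
  [L [L c] [L [L [L c] [L c]] [L c]]]
  [L [L [L c] [L c]] [L [L c] [L c]]]
  [L [L [L c] [L [L c] [L c]]] [L c]]
  [L [L [L [L c] [L c]] [L c]] [L c]]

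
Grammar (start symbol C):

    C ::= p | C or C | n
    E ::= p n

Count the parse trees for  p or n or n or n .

Parse trees for p or n or n or n:
  [C [C p] or [C [C n] or [C [C n] or [C n]]]]
  [C [C p] or [C [C [C n] or [C n]] or [C n]]]
  [C [C [C p] or [C n]] or [C [C n] or [C n]]]
  [C [C [C p] or [C [C n] or [C n]]] or [C n]]
  [C [C [C [C p] or [C n]] or [C n]] or [C n]]

5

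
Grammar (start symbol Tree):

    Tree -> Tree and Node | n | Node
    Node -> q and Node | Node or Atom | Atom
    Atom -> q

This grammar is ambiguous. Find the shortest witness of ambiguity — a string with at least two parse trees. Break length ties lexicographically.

q and q

length 1: no string has ≥2 trees
length 3: q and q has 2 parse trees

Two derivations of q and q:
  Tree ⇒ Tree and Node ⇒ Node and Node ⇒ Atom and Node ⇒ q and Node ⇒ q and Atom ⇒ q and q
  Tree ⇒ Node ⇒ q and Node ⇒ q and Atom ⇒ q and q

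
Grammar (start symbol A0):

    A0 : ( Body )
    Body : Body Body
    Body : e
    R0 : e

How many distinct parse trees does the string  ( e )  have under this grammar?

Parse trees for ( e ):
  [A0 ( [Body e] )]

1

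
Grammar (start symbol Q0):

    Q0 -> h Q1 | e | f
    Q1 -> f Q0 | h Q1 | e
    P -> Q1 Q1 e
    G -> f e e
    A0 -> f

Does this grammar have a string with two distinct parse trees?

Unambiguous

Only Q0, Q1 are reachable from Q0; ignoring the rest: The reachable rules are right-linear with at most one rule per (nonterminal, next-terminal) pair. Each input token forces the next rule, so parsing is deterministic.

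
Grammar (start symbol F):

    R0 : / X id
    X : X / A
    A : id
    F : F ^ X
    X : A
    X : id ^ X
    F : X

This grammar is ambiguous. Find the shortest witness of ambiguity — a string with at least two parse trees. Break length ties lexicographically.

id ^ id

length 1: no string has ≥2 trees
length 3: id ^ id has 2 parse trees

Two derivations of id ^ id:
  F ⇒ F ^ X ⇒ X ^ X ⇒ A ^ X ⇒ id ^ X ⇒ id ^ A ⇒ id ^ id
  F ⇒ X ⇒ id ^ X ⇒ id ^ A ⇒ id ^ id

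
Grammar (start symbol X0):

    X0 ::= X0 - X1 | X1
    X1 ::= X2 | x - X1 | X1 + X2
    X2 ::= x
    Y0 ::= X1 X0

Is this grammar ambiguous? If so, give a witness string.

Ambiguous

Witness: x - x

Derivation 1: X0 ⇒ X0 - X1 ⇒ X1 - X1 ⇒ X2 - X1 ⇒ x - X1 ⇒ x - X2 ⇒ x - x
Derivation 2: X0 ⇒ X1 ⇒ x - X1 ⇒ x - X2 ⇒ x - x

Two distinct leftmost derivations for the same string.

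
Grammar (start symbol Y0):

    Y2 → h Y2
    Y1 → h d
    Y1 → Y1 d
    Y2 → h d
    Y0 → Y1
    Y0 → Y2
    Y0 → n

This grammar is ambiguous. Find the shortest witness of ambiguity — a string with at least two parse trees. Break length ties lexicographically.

h d

length 1: no string has ≥2 trees
length 2: h d has 2 parse trees

Two derivations of h d:
  Y0 ⇒ Y1 ⇒ h d
  Y0 ⇒ Y2 ⇒ h d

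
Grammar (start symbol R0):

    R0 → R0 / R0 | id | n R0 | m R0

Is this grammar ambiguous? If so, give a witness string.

Witness: m id / id

Derivation 1: R0 ⇒ R0 / R0 ⇒ m R0 / R0 ⇒ m id / R0 ⇒ m id / id
Derivation 2: R0 ⇒ m R0 ⇒ m R0 / R0 ⇒ m id / R0 ⇒ m id / id

Two distinct leftmost derivations for the same string.

Ambiguous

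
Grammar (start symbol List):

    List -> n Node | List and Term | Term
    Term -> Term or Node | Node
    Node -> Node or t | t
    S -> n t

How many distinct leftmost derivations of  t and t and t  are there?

Parse trees for t and t and t:
  [List [List [List [Term [Node t]]] and [Term [Node t]]] and [Term [Node t]]]

1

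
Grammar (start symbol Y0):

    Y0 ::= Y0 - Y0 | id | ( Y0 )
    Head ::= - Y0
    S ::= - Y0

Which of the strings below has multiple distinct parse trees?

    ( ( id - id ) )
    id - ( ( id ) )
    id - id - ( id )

id - id - ( id )

( ( id - id ) ): 1 tree
id - ( ( id ) ): 1 tree
id - id - ( id ): 2 trees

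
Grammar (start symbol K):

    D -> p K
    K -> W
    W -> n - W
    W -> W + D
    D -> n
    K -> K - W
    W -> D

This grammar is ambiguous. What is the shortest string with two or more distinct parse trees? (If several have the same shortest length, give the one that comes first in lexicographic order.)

length 1: no string has ≥2 trees
length 2: no string has ≥2 trees
length 3: n - n has 2 parse trees

Two derivations of n - n:
  K ⇒ W ⇒ n - W ⇒ n - D ⇒ n - n
  K ⇒ K - W ⇒ W - W ⇒ D - W ⇒ n - W ⇒ n - D ⇒ n - n

n - n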